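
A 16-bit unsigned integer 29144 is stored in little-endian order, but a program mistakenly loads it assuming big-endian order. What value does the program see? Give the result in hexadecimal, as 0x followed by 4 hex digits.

0xD871

29144 in 16-bit hexadecimal is 0x71D8.
Stored little-endian, the bytes at ascending addresses are D8 71.
Read back as big-endian, the last byte is least significant, giving 0xD871.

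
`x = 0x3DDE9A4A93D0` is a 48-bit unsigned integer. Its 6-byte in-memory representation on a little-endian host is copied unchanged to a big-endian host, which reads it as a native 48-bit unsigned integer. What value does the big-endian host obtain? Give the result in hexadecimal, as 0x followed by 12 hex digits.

0xD0934A9ADE3D

Stored little-endian, the bytes at ascending addresses are D0 93 4A 9A DE 3D.
Read back as big-endian, the last byte is least significant, giving 0xD0934A9ADE3D.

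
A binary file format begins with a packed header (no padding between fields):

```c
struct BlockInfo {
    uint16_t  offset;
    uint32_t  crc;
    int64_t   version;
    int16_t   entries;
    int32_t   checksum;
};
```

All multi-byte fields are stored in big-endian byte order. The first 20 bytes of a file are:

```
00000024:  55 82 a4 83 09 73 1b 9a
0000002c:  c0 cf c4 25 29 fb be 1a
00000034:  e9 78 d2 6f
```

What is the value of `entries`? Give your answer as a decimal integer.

`entries` follows `offset` (2 B), `crc` (4 B), `version` (8 B), so it starts at offset 2 + 4 + 8 = 14 and occupies 2 bytes.
Bytes at offsets 14..15: BE 1A.
In big-endian order the high byte comes first in memory.
The bytes are already most-significant first: 0xBE1A.
Top bit is set, so as a signed 16-bit value this is 0xBE1A − 2^16 = -16870.

-16870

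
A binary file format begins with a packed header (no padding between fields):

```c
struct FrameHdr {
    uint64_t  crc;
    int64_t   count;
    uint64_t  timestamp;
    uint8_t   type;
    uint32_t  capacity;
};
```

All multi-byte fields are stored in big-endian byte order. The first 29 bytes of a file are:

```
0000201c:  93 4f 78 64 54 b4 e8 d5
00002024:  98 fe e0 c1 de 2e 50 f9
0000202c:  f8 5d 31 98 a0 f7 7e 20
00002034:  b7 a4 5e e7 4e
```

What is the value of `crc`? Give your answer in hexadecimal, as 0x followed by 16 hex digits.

0x934F786454B4E8D5

`crc` is the first field, at byte offset 0, occupying 8 bytes.
Bytes at offsets 0..7: 93 4F 78 64 54 B4 E8 D5.
Big-endian: lowest address holds the most-significant byte.
The bytes are already most-significant first: 0x934F786454B4E8D5.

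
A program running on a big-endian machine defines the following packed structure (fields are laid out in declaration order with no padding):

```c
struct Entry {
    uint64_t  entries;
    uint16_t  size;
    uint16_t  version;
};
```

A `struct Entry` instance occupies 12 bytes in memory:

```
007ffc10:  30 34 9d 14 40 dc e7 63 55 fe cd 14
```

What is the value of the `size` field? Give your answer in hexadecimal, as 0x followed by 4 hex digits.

0x55FE

`size` follows `entries` (8 bytes), so it starts at byte offset 8 and occupies 2 bytes.
Bytes at offsets 8..9: 55 FE.
In big-endian order the high byte comes first in memory.
The bytes are already most-significant first: 0x55FE.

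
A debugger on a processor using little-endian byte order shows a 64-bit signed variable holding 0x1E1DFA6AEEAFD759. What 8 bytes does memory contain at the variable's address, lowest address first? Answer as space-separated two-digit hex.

Split into bytes (most-significant first): 1E 1D FA 6A EE AF D7 59.
Little-endian stores the least-significant byte at the lowest address.
So at ascending addresses the bytes are 59 D7 AF EE 6A FA 1D 1E.

59 D7 AF EE 6A FA 1D 1E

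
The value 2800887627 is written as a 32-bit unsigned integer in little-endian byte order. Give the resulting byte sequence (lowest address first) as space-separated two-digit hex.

4B 27 F2 A6

2800887627 in hexadecimal, padded to 32 bits, is 0xA6F2274B.
Split into bytes (most-significant first): A6 F2 27 4B.
Little-endian stores the least-significant byte at the lowest address.
So at ascending addresses the bytes are 4B 27 F2 A6.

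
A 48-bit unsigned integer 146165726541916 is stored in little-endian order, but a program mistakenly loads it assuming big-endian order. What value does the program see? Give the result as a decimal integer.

101671369502596

146165726541916 in 48-bit hexadecimal is 0x84EFDC35785C.
Stored little-endian, the bytes at ascending addresses are 5C 78 35 DC EF 84.
Read back as big-endian, the last byte is least significant, giving 0x5C7835DCEF84.
0x5C7835DCEF84 = 101671369502596.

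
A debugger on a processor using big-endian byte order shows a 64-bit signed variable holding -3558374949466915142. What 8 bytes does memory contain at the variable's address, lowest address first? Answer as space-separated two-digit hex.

CE 9E 1C D6 27 60 3E BA

Two's complement of -3558374949466915142 in 64 bits: 3558374949466915142 = 0x3161E329D89FC146; invert → 0xCE9E1CD627603EB9; add 1 → 0xCE9E1CD627603EBA.
Split into bytes (most-significant first): CE 9E 1C D6 27 60 3E BA.
Big-endian: lowest address holds the most-significant byte.
So the memory order matches the most-significant-first order: CE 9E 1C D6 27 60 3E BA.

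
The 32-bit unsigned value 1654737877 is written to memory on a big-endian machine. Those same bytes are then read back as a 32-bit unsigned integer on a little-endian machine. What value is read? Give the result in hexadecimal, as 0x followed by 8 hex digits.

0xD54BA162

1654737877 in 32-bit hexadecimal is 0x62A14BD5.
Stored big-endian, the bytes at ascending addresses are 62 A1 4B D5.
Read back as little-endian, the first byte is least significant, giving 0xD54BA162.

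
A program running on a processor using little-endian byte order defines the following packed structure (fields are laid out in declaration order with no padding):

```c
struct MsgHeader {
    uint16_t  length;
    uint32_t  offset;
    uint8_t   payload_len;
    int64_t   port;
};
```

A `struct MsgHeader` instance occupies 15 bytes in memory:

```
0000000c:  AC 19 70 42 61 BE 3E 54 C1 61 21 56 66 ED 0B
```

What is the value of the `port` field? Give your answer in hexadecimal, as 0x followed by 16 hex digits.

`port` follows `length` (2 B), `offset` (4 B), `payload_len` (1 B), so it starts at offset 2 + 4 + 1 = 7 and occupies 8 bytes.
Bytes at offsets 7..14: 54 C1 61 21 56 66 ED 0B.
In little-endian order the low byte comes first in memory.
Reassemble most-significant byte first: 0B ED 66 56 21 61 C1 54 → 0x0BED66562161C154.

0x0BED66562161C154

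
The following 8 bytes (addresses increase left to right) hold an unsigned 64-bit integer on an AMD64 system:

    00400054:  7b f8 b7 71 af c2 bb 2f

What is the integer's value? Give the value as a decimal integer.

Little-endian: lowest address holds the least-significant byte.
Reassemble most-significant byte first: 2F BB C2 AF 71 B7 F8 7B → 0x2FBBC2AF71B7F87B.
0x2FBBC2AF71B7F87B = 3439556799210453115.

3439556799210453115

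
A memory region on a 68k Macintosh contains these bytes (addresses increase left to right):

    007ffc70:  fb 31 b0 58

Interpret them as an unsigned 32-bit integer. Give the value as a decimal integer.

Big-endian stores the most-significant byte at the lowest address.
The bytes are already most-significant first: 0xFB31B058.
0xFB31B058 = 4214337624.

4214337624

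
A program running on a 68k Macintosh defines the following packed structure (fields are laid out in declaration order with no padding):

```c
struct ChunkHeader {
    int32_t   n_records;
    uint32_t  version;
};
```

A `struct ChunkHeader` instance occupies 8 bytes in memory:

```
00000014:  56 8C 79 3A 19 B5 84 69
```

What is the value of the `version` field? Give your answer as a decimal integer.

431326313

`version` follows `n_records` (4 bytes), so it starts at byte offset 4 and occupies 4 bytes.
Bytes at offsets 4..7: 19 B5 84 69.
In big-endian order the high byte comes first in memory.
The bytes are already most-significant first: 0x19B58469.
0x19B58469 = 431326313.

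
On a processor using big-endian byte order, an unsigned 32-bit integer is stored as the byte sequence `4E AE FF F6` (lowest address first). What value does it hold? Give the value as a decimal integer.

1320091638

Big-endian: lowest address holds the most-significant byte.
The bytes are already most-significant first: 0x4EAEFFF6.
0x4EAEFFF6 = 1320091638.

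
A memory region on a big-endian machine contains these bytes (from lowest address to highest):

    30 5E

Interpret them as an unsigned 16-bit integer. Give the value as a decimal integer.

In big-endian order the high byte comes first in memory.
The bytes are already most-significant first: 0x305E.
0x305E = 12382.

12382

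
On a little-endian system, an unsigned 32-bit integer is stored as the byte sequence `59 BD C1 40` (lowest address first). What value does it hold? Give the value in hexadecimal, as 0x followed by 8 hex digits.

Little-endian stores the least-significant byte at the lowest address.
Reassemble most-significant byte first: 40 C1 BD 59 → 0x40C1BD59.

0x40C1BD59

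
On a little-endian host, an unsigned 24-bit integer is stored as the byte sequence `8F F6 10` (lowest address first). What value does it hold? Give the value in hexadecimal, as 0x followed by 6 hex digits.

0x10F68F

In little-endian order the low byte comes first in memory.
Reassemble most-significant byte first: 10 F6 8F → 0x10F68F.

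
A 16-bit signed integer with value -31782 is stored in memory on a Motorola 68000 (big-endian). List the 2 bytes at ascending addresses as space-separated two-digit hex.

Two's complement of -31782 in 16 bits: 31782 = 0x7C26; invert → 0x83D9; add 1 → 0x83DA.
Split into bytes (most-significant first): 83 DA.
Big-endian stores the most-significant byte at the lowest address.
So the memory order matches the most-significant-first order: 83 DA.

83 DA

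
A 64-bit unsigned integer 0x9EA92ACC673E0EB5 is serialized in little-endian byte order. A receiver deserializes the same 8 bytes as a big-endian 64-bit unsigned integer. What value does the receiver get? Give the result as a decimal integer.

Stored little-endian, the bytes at ascending addresses are B5 0E 3E 67 CC 2A A9 9E.
Read back as big-endian, the last byte is least significant, giving 0xB50E3E67CC2AA99E.
0xB50E3E67CC2AA99E = 13046433786066807198.

13046433786066807198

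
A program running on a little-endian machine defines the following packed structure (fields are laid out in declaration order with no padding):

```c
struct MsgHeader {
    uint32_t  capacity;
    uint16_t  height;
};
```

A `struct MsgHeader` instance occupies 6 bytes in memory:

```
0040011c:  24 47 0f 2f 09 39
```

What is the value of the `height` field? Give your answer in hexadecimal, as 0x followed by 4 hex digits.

0x3909

`height` follows `capacity` (4 bytes), so it starts at byte offset 4 and occupies 2 bytes.
Bytes at offsets 4..5: 09 39.
Little-endian: lowest address holds the least-significant byte.
Reassemble most-significant byte first: 39 09 → 0x3909.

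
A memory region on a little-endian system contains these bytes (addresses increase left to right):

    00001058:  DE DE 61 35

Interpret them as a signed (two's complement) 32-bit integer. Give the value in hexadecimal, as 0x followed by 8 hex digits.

0x3561DEDE

In little-endian order the low byte comes first in memory.
Reassemble most-significant byte first: 35 61 DE DE → 0x3561DEDE.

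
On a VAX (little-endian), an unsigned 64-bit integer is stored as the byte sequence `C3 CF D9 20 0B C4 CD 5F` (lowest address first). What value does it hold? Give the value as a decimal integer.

6903389355903668163

Little-endian stores the least-significant byte at the lowest address.
Reassemble most-significant byte first: 5F CD C4 0B 20 D9 CF C3 → 0x5FCDC40B20D9CFC3.
0x5FCDC40B20D9CFC3 = 6903389355903668163.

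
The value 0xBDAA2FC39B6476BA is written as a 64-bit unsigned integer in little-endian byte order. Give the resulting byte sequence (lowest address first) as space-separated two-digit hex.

BA 76 64 9B C3 2F AA BD

Split into bytes (most-significant first): BD AA 2F C3 9B 64 76 BA.
Little-endian: lowest address holds the least-significant byte.
So at ascending addresses the bytes are BA 76 64 9B C3 2F AA BD.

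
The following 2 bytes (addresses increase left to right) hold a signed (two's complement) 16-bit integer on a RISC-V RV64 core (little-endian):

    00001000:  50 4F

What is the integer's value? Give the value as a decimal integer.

20304

In little-endian order the low byte comes first in memory.
Reassemble most-significant byte first: 4F 50 → 0x4F50.
0x4F50 = 20304.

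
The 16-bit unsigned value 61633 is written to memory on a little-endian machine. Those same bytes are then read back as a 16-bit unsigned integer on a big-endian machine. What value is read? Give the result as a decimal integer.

49648

61633 in 16-bit hexadecimal is 0xF0C1.
Stored little-endian, the bytes at ascending addresses are C1 F0.
Read back as big-endian, the last byte is least significant, giving 0xC1F0.
0xC1F0 = 49648.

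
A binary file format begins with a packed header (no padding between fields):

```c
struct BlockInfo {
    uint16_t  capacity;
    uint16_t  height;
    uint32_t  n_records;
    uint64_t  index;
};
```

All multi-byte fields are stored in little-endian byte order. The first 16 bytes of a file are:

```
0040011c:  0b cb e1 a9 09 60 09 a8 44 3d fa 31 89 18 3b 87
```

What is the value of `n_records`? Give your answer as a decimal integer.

2819186697

`n_records` follows `capacity` (2 B), `height` (2 B), so it starts at offset 2 + 2 = 4 and occupies 4 bytes.
Bytes at offsets 4..7: 09 60 09 A8.
In little-endian order the low byte comes first in memory.
Reassemble most-significant byte first: A8 09 60 09 → 0xA8096009.
0xA8096009 = 2819186697.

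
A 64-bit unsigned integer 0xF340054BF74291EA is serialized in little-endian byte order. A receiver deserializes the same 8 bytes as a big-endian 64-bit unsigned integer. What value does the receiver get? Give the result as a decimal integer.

16902364506381172979

Stored little-endian, the bytes at ascending addresses are EA 91 42 F7 4B 05 40 F3.
Read back as big-endian, the last byte is least significant, giving 0xEA9142F74B0540F3.
0xEA9142F74B0540F3 = 16902364506381172979.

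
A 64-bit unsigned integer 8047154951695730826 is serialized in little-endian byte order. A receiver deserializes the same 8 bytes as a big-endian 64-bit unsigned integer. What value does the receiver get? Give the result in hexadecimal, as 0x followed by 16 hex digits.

8047154951695730826 in 64-bit hexadecimal is 0x6FAD3CCAFC59888A.
Stored little-endian, the bytes at ascending addresses are 8A 88 59 FC CA 3C AD 6F.
Read back as big-endian, the last byte is least significant, giving 0x8A8859FCCA3CAD6F.

0x8A8859FCCA3CAD6F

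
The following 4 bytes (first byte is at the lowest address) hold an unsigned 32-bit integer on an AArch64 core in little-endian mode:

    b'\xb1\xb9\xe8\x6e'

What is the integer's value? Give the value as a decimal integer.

1860745649

Little-endian stores the least-significant byte at the lowest address.
Reassemble most-significant byte first: 6E E8 B9 B1 → 0x6EE8B9B1.
0x6EE8B9B1 = 1860745649.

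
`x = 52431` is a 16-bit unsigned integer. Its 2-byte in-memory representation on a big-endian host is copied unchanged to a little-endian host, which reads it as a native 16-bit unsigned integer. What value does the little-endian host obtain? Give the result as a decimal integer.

52431 in 16-bit hexadecimal is 0xCCCF.
Stored big-endian, the bytes at ascending addresses are CC CF.
Read back as little-endian, the first byte is least significant, giving 0xCFCC.
0xCFCC = 53196.

53196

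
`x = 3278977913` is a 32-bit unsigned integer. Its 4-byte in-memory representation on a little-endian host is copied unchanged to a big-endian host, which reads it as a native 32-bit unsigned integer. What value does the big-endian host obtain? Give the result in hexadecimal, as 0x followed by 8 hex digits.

0x793B71C3

3278977913 in 32-bit hexadecimal is 0xC3713B79.
Stored little-endian, the bytes at ascending addresses are 79 3B 71 C3.
Read back as big-endian, the last byte is least significant, giving 0x793B71C3.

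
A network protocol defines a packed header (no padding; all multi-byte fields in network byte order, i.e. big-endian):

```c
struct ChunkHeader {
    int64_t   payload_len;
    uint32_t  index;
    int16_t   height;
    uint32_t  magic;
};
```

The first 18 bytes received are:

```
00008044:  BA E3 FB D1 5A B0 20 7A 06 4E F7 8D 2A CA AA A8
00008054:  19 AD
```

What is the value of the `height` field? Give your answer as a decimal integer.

10954

`height` follows `payload_len` (8 B), `index` (4 B), so it starts at offset 8 + 4 = 12 and occupies 2 bytes.
Bytes at offsets 12..13: 2A CA.
Big-endian: lowest address holds the most-significant byte.
The bytes are already most-significant first: 0x2ACA.
0x2ACA = 10954.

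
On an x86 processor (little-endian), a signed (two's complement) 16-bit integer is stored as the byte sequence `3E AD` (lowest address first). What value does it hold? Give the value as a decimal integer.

Little-endian: lowest address holds the least-significant byte.
Reassemble most-significant byte first: AD 3E → 0xAD3E.
Top bit is set, so as a signed 16-bit value this is 0xAD3E − 2^16 = -21186.

-21186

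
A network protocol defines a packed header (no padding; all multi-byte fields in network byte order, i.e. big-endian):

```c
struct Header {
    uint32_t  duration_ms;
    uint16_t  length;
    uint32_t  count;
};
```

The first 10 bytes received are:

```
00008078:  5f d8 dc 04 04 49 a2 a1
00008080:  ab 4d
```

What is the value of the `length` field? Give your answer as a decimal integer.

1097

`length` follows `duration_ms` (4 bytes), so it starts at byte offset 4 and occupies 2 bytes.
Bytes at offsets 4..5: 04 49.
In big-endian order the high byte comes first in memory.
The bytes are already most-significant first: 0x0449.
0x0449 = 1097.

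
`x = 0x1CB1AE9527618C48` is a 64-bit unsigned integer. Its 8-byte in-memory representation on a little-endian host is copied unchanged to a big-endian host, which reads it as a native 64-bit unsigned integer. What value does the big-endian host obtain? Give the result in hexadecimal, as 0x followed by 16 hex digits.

Stored little-endian, the bytes at ascending addresses are 48 8C 61 27 95 AE B1 1C.
Read back as big-endian, the last byte is least significant, giving 0x488C612795AEB11C.

0x488C612795AEB11C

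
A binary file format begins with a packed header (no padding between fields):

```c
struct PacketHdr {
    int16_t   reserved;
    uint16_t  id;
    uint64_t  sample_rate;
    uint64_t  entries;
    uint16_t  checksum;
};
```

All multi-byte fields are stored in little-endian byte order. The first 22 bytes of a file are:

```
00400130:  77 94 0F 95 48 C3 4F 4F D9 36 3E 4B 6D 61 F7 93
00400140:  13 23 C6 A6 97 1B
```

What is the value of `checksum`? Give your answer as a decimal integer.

`checksum` follows `reserved` (2 B), `id` (2 B), `sample_rate` (8 B), `entries` (8 B), so it starts at offset 2 + 2 + 8 + 8 = 20 and occupies 2 bytes.
Bytes at offsets 20..21: 97 1B.
Little-endian stores the least-significant byte at the lowest address.
Reassemble most-significant byte first: 1B 97 → 0x1B97.
0x1B97 = 7063.

7063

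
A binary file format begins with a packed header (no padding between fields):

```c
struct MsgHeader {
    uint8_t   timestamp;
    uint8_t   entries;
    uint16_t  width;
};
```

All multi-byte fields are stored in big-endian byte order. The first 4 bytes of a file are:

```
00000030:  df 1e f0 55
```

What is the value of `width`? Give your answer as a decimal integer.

`width` follows `timestamp` (1 B), `entries` (1 B), so it starts at offset 1 + 1 = 2 and occupies 2 bytes.
Bytes at offsets 2..3: F0 55.
In big-endian order the high byte comes first in memory.
The bytes are already most-significant first: 0xF055.
0xF055 = 61525.

61525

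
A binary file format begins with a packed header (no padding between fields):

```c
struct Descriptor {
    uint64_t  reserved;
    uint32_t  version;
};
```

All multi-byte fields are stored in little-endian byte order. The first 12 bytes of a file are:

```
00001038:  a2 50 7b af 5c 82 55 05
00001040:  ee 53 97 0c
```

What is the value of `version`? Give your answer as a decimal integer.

`version` follows `reserved` (8 bytes), so it starts at byte offset 8 and occupies 4 bytes.
Bytes at offsets 8..11: EE 53 97 0C.
Little-endian stores the least-significant byte at the lowest address.
Reassemble most-significant byte first: 0C 97 53 EE → 0x0C9753EE.
0x0C9753EE = 211244014.

211244014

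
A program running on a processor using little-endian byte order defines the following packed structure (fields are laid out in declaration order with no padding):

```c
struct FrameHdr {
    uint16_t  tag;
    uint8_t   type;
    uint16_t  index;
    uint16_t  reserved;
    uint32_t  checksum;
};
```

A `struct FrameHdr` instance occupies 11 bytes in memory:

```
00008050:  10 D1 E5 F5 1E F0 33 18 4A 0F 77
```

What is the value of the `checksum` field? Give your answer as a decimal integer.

1997490712

`checksum` follows `tag` (2 B), `type` (1 B), `index` (2 B), `reserved` (2 B), so it starts at offset 2 + 1 + 2 + 2 = 7 and occupies 4 bytes.
Bytes at offsets 7..10: 18 4A 0F 77.
In little-endian order the low byte comes first in memory.
Reassemble most-significant byte first: 77 0F 4A 18 → 0x770F4A18.
0x770F4A18 = 1997490712.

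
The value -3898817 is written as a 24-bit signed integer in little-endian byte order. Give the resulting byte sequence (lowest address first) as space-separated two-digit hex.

3F 82 C4

Two's complement of -3898817 in 24 bits: 3898817 = 0x3B7DC1; invert → 0xC4823E; add 1 → 0xC4823F.
Split into bytes (most-significant first): C4 82 3F.
Little-endian stores the least-significant byte at the lowest address.
So at ascending addresses the bytes are 3F 82 C4.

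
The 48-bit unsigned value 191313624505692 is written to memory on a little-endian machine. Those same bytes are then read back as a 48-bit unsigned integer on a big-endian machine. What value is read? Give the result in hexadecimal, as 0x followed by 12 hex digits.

0x5C1DA1ACFFAD

191313624505692 in 48-bit hexadecimal is 0xADFFACA11D5C.
Stored little-endian, the bytes at ascending addresses are 5C 1D A1 AC FF AD.
Read back as big-endian, the last byte is least significant, giving 0x5C1DA1ACFFAD.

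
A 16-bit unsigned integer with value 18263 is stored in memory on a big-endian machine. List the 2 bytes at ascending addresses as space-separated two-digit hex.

47 57

18263 in hexadecimal, padded to 16 bits, is 0x4757.
Split into bytes (most-significant first): 47 57.
Big-endian: lowest address holds the most-significant byte.
So the memory order matches the most-significant-first order: 47 57.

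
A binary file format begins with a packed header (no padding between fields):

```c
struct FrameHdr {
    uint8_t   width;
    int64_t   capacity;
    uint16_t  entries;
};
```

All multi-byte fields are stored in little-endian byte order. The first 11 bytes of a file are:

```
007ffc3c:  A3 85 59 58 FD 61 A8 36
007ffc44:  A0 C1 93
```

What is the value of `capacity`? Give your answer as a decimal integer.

`capacity` follows `width` (1 byte), so it starts at byte offset 1 and occupies 8 bytes.
Bytes at offsets 1..8: 85 59 58 FD 61 A8 36 A0.
Little-endian stores the least-significant byte at the lowest address.
Reassemble most-significant byte first: A0 36 A8 61 FD 58 59 85 → 0xA036A861FD585985.
Top bit is set, so as a signed 64-bit value this is 0xA036A861FD585985 − 2^64 = -6902144240082986619.

-6902144240082986619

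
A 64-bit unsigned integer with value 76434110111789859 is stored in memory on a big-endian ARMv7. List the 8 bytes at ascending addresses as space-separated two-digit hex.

76434110111789859 in hexadecimal, padded to 64 bits, is 0x010F8C6B0DEFB323.
Split into bytes (most-significant first): 01 0F 8C 6B 0D EF B3 23.
Big-endian stores the most-significant byte at the lowest address.
So the memory order matches the most-significant-first order: 01 0F 8C 6B 0D EF B3 23.

01 0F 8C 6B 0D EF B3 23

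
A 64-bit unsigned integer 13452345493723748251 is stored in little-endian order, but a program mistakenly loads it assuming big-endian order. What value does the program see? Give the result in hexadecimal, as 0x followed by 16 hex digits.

0x9B173BF5F354B0BA

13452345493723748251 in 64-bit hexadecimal is 0xBAB054F3F53B179B.
Stored little-endian, the bytes at ascending addresses are 9B 17 3B F5 F3 54 B0 BA.
Read back as big-endian, the last byte is least significant, giving 0x9B173BF5F354B0BA.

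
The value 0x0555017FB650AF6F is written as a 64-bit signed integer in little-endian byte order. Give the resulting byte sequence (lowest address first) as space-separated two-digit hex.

6F AF 50 B6 7F 01 55 05

Split into bytes (most-significant first): 05 55 01 7F B6 50 AF 6F.
Little-endian: lowest address holds the least-significant byte.
So at ascending addresses the bytes are 6F AF 50 B6 7F 01 55 05.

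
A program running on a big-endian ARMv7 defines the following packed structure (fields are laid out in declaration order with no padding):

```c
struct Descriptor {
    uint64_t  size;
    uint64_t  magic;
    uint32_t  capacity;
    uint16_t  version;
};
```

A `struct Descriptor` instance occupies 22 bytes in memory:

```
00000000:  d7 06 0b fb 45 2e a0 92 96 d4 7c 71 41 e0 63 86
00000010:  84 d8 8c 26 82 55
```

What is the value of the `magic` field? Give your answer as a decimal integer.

10868448626630222726

`magic` follows `size` (8 bytes), so it starts at byte offset 8 and occupies 8 bytes.
Bytes at offsets 8..15: 96 D4 7C 71 41 E0 63 86.
In big-endian order the high byte comes first in memory.
The bytes are already most-significant first: 0x96D47C7141E06386.
0x96D47C7141E06386 = 10868448626630222726.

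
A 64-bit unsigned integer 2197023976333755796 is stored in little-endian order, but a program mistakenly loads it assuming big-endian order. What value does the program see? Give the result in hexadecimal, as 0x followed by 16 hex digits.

2197023976333755796 in 64-bit hexadecimal is 0x1E7D65AA8863C594.
Stored little-endian, the bytes at ascending addresses are 94 C5 63 88 AA 65 7D 1E.
Read back as big-endian, the last byte is least significant, giving 0x94C56388AA657D1E.

0x94C56388AA657D1E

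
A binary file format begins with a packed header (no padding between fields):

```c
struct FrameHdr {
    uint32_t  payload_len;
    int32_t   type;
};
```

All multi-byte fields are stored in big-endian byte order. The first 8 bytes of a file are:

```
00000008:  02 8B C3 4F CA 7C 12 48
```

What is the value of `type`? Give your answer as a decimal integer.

`type` follows `payload_len` (4 bytes), so it starts at byte offset 4 and occupies 4 bytes.
Bytes at offsets 4..7: CA 7C 12 48.
Big-endian stores the most-significant byte at the lowest address.
The bytes are already most-significant first: 0xCA7C1248.
Top bit is set, so as a signed 32-bit value this is 0xCA7C1248 − 2^32 = -897838520.

-897838520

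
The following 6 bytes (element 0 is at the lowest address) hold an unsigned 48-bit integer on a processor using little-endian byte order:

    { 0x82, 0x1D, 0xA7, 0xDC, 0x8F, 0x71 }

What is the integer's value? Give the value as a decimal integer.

124862696201602

In little-endian order the low byte comes first in memory.
Reassemble most-significant byte first: 71 8F DC A7 1D 82 → 0x718FDCA71D82.
0x718FDCA71D82 = 124862696201602.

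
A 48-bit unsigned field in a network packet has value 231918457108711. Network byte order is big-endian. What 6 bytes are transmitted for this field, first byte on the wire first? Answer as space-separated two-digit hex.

231918457108711 in hexadecimal, padded to 48 bits, is 0xD2EDB940B8E7.
Split into bytes (most-significant first): D2 ED B9 40 B8 E7.
Big-endian: lowest address holds the most-significant byte.
So the memory order matches the most-significant-first order: D2 ED B9 40 B8 E7.

D2 ED B9 40 B8 E7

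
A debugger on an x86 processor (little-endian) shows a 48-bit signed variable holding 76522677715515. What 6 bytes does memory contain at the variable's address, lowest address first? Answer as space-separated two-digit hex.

76522677715515 in hexadecimal, padded to 48 bits, is 0x4598D305C23B.
Split into bytes (most-significant first): 45 98 D3 05 C2 3B.
Little-endian stores the least-significant byte at the lowest address.
So at ascending addresses the bytes are 3B C2 05 D3 98 45.

3B C2 05 D3 98 45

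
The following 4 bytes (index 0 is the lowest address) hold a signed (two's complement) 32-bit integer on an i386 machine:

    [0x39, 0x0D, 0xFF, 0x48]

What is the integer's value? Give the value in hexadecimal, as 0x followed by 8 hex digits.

In little-endian order the low byte comes first in memory.
Reassemble most-significant byte first: 48 FF 0D 39 → 0x48FF0D39.

0x48FF0D39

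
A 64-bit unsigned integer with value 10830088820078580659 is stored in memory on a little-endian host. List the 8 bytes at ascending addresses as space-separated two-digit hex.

B3 93 B6 CE 66 34 4C 96

10830088820078580659 in hexadecimal, padded to 64 bits, is 0x964C3466CEB693B3.
Split into bytes (most-significant first): 96 4C 34 66 CE B6 93 B3.
Little-endian stores the least-significant byte at the lowest address.
So at ascending addresses the bytes are B3 93 B6 CE 66 34 4C 96.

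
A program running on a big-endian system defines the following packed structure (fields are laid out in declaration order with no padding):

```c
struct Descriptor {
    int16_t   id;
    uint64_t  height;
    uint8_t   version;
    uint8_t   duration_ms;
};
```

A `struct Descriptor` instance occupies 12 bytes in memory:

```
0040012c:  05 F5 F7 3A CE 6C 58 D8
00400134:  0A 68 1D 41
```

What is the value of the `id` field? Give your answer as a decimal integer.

`id` is the first field, at byte offset 0, occupying 2 bytes.
Bytes at offsets 0..1: 05 F5.
In big-endian order the high byte comes first in memory.
The bytes are already most-significant first: 0x05F5.
0x05F5 = 1525.

1525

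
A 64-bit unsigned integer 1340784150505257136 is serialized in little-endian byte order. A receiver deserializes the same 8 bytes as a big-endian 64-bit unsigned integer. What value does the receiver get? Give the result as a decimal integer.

1340784150505257136 in 64-bit hexadecimal is 0x129B6C14C356F8B0.
Stored little-endian, the bytes at ascending addresses are B0 F8 56 C3 14 6C 9B 12.
Read back as big-endian, the last byte is least significant, giving 0xB0F856C3146C9B12.
0xB0F856C3146C9B12 = 12752037740760832786.

12752037740760832786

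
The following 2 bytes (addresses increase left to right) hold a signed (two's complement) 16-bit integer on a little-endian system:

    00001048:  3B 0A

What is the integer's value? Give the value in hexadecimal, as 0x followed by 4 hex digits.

0x0A3B

Little-endian: lowest address holds the least-significant byte.
Reassemble most-significant byte first: 0A 3B → 0x0A3B.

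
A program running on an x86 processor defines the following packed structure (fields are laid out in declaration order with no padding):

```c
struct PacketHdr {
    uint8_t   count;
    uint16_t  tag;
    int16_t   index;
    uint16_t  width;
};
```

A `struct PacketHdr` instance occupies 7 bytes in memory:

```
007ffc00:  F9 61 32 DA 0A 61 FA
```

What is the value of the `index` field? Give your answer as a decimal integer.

`index` follows `count` (1 B), `tag` (2 B), so it starts at offset 1 + 2 = 3 and occupies 2 bytes.
Bytes at offsets 3..4: DA 0A.
In little-endian order the low byte comes first in memory.
Reassemble most-significant byte first: 0A DA → 0x0ADA.
0x0ADA = 2778.

2778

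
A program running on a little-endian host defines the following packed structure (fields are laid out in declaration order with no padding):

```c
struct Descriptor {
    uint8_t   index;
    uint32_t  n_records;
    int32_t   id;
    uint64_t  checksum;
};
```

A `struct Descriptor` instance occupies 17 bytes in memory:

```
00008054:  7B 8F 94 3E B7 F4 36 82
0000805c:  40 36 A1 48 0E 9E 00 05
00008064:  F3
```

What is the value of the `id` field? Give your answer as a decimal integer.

`id` follows `index` (1 B), `n_records` (4 B), so it starts at offset 1 + 4 = 5 and occupies 4 bytes.
Bytes at offsets 5..8: F4 36 82 40.
Little-endian stores the least-significant byte at the lowest address.
Reassemble most-significant byte first: 40 82 36 F4 → 0x408236F4.
0x408236F4 = 1082275572.

1082275572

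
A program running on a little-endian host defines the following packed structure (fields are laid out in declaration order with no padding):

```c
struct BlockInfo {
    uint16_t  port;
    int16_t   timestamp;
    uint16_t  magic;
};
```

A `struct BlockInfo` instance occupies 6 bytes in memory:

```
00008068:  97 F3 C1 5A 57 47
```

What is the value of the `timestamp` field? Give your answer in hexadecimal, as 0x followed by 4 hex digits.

0x5AC1

`timestamp` follows `port` (2 bytes), so it starts at byte offset 2 and occupies 2 bytes.
Bytes at offsets 2..3: C1 5A.
Little-endian: lowest address holds the least-significant byte.
Reassemble most-significant byte first: 5A C1 → 0x5AC1.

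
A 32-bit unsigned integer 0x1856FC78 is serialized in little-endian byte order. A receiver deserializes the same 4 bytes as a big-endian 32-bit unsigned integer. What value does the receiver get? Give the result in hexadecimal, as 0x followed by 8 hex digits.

Stored little-endian, the bytes at ascending addresses are 78 FC 56 18.
Read back as big-endian, the last byte is least significant, giving 0x78FC5618.

0x78FC5618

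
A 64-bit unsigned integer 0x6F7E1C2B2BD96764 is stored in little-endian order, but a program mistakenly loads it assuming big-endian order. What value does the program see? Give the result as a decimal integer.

Stored little-endian, the bytes at ascending addresses are 64 67 D9 2B 2B 1C 7E 6F.
Read back as big-endian, the last byte is least significant, giving 0x6467D92B2B1C7E6F.
0x6467D92B2B1C7E6F = 7234990105824099951.

7234990105824099951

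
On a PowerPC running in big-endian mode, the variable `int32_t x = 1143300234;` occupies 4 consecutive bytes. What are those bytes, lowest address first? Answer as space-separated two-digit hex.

44 25 60 8A

1143300234 in hexadecimal, padded to 32 bits, is 0x4425608A.
Split into bytes (most-significant first): 44 25 60 8A.
Big-endian: lowest address holds the most-significant byte.
So the memory order matches the most-significant-first order: 44 25 60 8A.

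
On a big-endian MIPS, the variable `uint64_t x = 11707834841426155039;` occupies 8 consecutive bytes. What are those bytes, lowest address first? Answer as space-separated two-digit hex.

11707834841426155039 in hexadecimal, padded to 64 bits, is 0xA27A95C1EC25D61F.
Split into bytes (most-significant first): A2 7A 95 C1 EC 25 D6 1F.
Big-endian: lowest address holds the most-significant byte.
So the memory order matches the most-significant-first order: A2 7A 95 C1 EC 25 D6 1F.

A2 7A 95 C1 EC 25 D6 1F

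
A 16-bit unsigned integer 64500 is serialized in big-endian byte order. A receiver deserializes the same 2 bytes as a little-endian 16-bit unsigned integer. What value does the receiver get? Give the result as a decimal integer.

62715

64500 in 16-bit hexadecimal is 0xFBF4.
Stored big-endian, the bytes at ascending addresses are FB F4.
Read back as little-endian, the first byte is least significant, giving 0xF4FB.
0xF4FB = 62715.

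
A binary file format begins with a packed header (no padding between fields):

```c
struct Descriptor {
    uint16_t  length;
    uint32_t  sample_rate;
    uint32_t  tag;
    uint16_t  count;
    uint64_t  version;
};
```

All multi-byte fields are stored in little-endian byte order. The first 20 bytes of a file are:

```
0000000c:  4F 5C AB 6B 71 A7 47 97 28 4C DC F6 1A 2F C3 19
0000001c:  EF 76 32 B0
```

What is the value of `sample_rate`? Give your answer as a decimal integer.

`sample_rate` follows `length` (2 bytes), so it starts at byte offset 2 and occupies 4 bytes.
Bytes at offsets 2..5: AB 6B 71 A7.
Little-endian: lowest address holds the least-significant byte.
Reassemble most-significant byte first: A7 71 6B AB → 0xA7716BAB.
0xA7716BAB = 2809228203.

2809228203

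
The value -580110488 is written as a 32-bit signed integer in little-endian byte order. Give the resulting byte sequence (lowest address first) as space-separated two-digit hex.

Two's complement of -580110488 in 32 bits: 580110488 = 0x2293C898; invert → 0xDD6C3767; add 1 → 0xDD6C3768.
Split into bytes (most-significant first): DD 6C 37 68.
Little-endian: lowest address holds the least-significant byte.
So at ascending addresses the bytes are 68 37 6C DD.

68 37 6C DD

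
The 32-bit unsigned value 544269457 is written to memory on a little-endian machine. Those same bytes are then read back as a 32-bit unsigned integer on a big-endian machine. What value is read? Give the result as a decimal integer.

2447667232

544269457 in 32-bit hexadecimal is 0x2070E491.
Stored little-endian, the bytes at ascending addresses are 91 E4 70 20.
Read back as big-endian, the last byte is least significant, giving 0x91E47020.
0x91E47020 = 2447667232.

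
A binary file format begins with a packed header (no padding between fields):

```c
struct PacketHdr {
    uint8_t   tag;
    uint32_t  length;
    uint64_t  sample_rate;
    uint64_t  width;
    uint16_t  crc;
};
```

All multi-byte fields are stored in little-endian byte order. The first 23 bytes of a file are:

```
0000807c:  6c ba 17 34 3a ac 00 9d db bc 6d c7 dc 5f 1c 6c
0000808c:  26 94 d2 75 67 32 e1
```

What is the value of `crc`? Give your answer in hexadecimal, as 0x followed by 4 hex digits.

0xE132

`crc` follows `tag` (1 B), `length` (4 B), `sample_rate` (8 B), `width` (8 B), so it starts at offset 1 + 4 + 8 + 8 = 21 and occupies 2 bytes.
Bytes at offsets 21..22: 32 E1.
In little-endian order the low byte comes first in memory.
Reassemble most-significant byte first: E1 32 → 0xE132.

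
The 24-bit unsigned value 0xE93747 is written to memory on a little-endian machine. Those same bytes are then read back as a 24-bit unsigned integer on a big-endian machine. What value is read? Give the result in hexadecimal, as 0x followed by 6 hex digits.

0x4737E9

Stored little-endian, the bytes at ascending addresses are 47 37 E9.
Read back as big-endian, the last byte is least significant, giving 0x4737E9.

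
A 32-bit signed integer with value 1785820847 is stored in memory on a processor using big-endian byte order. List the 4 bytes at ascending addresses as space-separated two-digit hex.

6A 71 76 AF

1785820847 in hexadecimal, padded to 32 bits, is 0x6A7176AF.
Split into bytes (most-significant first): 6A 71 76 AF.
In big-endian order the high byte comes first in memory.
So the memory order matches the most-significant-first order: 6A 71 76 AF.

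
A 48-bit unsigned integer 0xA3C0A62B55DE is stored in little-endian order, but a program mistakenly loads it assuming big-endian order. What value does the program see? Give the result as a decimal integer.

244457385935011

Stored little-endian, the bytes at ascending addresses are DE 55 2B A6 C0 A3.
Read back as big-endian, the last byte is least significant, giving 0xDE552BA6C0A3.
0xDE552BA6C0A3 = 244457385935011.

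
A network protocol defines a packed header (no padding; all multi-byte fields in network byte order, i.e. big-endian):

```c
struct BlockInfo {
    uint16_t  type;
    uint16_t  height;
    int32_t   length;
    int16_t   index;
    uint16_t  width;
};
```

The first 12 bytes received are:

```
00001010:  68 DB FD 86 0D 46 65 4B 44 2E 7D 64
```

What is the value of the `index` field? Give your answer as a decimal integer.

17454

`index` follows `type` (2 B), `height` (2 B), `length` (4 B), so it starts at offset 2 + 2 + 4 = 8 and occupies 2 bytes.
Bytes at offsets 8..9: 44 2E.
Big-endian stores the most-significant byte at the lowest address.
The bytes are already most-significant first: 0x442E.
0x442E = 17454.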